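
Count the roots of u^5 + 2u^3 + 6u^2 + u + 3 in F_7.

Write g(u) = u^5 + 2u^3 + 6u^2 + u + 3.
Evaluate at each of the 7 elements of F_7:
g(0) = 3; g(1) = 6; g(2) = 0 → root; g(3) = 0 → root; g(4) = 2; g(5) = 5; g(6) = 5.
Roots: {2, 3}.

2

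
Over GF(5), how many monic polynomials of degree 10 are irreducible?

x^(5^10) − x is the product of all monic irreducibles of degree dividing 10; Möbius inversion gives N = (1/10) Σ μ(10/d)·5^d.
Divisors of 10: 1, 2, 5, 10; μ(10/d) for each: 1, -1, -1, 1.
Σ = 5^1 − 5^2 − 5^5 + 5^10 = 9762480.
N = 9762480/10 = 976248.

976248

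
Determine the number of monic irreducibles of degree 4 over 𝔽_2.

By the necklace-counting formula, N_2(4) = (1/4) Σ_{d|4} μ(4/d)·2^d.
Divisors of 4: 1, 2, 4; μ(4/d) for each: 0, -1, 1.
Σ = − 2^2 + 2^4 = 12.
N = 12/4 = 3.

3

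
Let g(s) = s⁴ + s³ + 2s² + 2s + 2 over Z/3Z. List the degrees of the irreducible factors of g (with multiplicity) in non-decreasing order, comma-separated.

Roots in Z/3Z: g(0) = 2; g(1) = 2; g(2) = 2.
Complete factorization: g(s) = (s⁴ + s³ + 2s² + 2s + 2).
Factor degrees with multiplicity: 4 = 4.

4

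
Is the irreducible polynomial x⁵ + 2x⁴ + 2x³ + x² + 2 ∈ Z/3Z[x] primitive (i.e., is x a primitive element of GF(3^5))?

Write f(x) = x⁵ + 2x⁴ + 2x³ + x² + 2.
|GF(3^5)^×| = 3^5 − 1 = 242. Prime factorization: 242 = 2·11^2.
f is primitive ⇔ x has order 242 in GF(3)[x]/(f), i.e. x^(242/q) ≠ 1 for each prime q | 242.
x^(121) mod f = 1
x^(22) mod f = x⁴ + x + 1.
Since x^(121) = 1, the order of x divides 121 < 242; not primitive.

No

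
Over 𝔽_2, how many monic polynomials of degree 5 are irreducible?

6

By the necklace-counting formula, N_2(5) = (1/5) Σ_{d|5} μ(5/d)·2^d.
Divisors of 5: 1, 5; μ(5/d) for each: -1, 1.
Σ = − 2^1 + 2^5 = 30.
N = 30/5 = 6.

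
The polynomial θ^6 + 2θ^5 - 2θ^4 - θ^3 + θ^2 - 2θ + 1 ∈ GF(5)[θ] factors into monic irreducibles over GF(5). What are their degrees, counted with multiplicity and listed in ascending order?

1, 1, 1, 3

Write f(θ) = θ^6 + 2θ^5 - 2θ^4 - θ^3 + θ^2 - 2θ + 1.
Roots in GF(5): f(0) = 1; f(1) = 0 → root; f(2) = 4; f(3) = 0 → root; f(4) = 2.
Linear factors from roots: (θ - 1), (θ + 2).
Complete factorization: f(θ) = (θ + 2)·(θ - 1)^2·(θ^3 + 2θ^2 + θ - 2).
Factor degrees with multiplicity: 1 + 1 + 1 + 3 = 6.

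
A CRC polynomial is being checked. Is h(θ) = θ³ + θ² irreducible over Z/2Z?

Check for roots in Z/2Z: h(0) = 0 → root; h(1) = 0 → root.
h(0) = 0, so (θ) divides h(θ); h is reducible.

No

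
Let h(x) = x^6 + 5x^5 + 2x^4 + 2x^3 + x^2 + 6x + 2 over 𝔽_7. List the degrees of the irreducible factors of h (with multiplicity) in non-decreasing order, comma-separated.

1, 1, 1, 1, 2

Linear factors from roots: (x + 3), (x + 1).
Complete factorization: h(x) = (x + 3)·(x + 1)^3·(x^2 + 6x + 3).
Factor degrees with multiplicity: 1 + 1 + 1 + 1 + 2 = 6.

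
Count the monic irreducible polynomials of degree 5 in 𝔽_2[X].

6

Gauss's count: N_{2}(5) = (1/5) Σ_{d|5} μ(5/d)·2^d.
Divisors of 5: 1, 5; μ(5/d) for each: -1, 1.
Σ = − 2^1 + 2^5 = 30.
N = 30/5 = 6.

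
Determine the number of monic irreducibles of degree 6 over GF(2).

The number of monic irreducibles of degree 6 over GF(2) is (1/6)·Σ_{d∣6} μ(6/d) 2^d.
Divisors of 6: 1, 2, 3, 6; μ(6/d) for each: 1, -1, -1, 1.
Σ = 2^1 − 2^2 − 2^3 + 2^6 = 54.
N = 54/6 = 9.

9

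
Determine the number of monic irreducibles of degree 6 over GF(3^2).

x^(9^6) − x is the product of all monic irreducibles of degree dividing 6; Möbius inversion gives N = (1/6) Σ μ(6/d)·9^d.
Divisors of 6: 1, 2, 3, 6; μ(6/d) for each: 1, -1, -1, 1.
Σ = 9^1 − 9^2 − 9^3 + 9^6 = 530640.
N = 530640/6 = 88440.

88440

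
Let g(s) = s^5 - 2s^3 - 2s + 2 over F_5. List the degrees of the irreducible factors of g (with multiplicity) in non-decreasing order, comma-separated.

Roots in F_5: g(0) = 2; g(1) = 4; g(2) = 4; g(3) = 0 → root; g(4) = 0 → root.
Linear factors from roots: (s + 2), (s + 1).
Complete factorization: g(s) = (s + 1)·(s + 2)·(s^3 + 2s^2 + 1).
Factor degrees with multiplicity: 1 + 1 + 3 = 5.

1, 1, 3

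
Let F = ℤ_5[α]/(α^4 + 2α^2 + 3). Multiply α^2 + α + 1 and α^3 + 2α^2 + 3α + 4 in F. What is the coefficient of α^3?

4

Multiply in ℤ_5[α]: (α^2 + α + 1)·(α^3 + 2α^2 + 3α + 4) = α^5 + 3α^4 + α^3 + 4α^2 + 2α + 4.
Reduce using α^4 ≡ 3α^2 + 2 (mod α^4 + 2α^2 + 3).
Reduced: 4α^3 + 3α^2 + 4α.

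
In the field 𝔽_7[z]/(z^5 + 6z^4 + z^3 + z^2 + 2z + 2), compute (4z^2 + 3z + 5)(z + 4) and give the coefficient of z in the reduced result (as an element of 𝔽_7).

Multiply in 𝔽_7[z]: (4z^2 + 3z + 5)·(z + 4) = 4z^3 + 5z^2 + 3z + 6.
Reduced: 4z^3 + 5z^2 + 3z + 6.

3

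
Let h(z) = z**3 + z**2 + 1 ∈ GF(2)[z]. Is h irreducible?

Check for roots in GF(2): h(0) = 1; h(1) = 1.
No roots. A degree-3 polynomial over a field with no linear factor is irreducible.

Yes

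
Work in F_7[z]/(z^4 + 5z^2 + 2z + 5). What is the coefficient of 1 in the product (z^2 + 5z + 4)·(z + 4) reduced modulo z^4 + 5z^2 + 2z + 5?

Multiply in F_7[z]: (z^2 + 5z + 4)·(z + 4) = z^3 + 2z^2 + 3z + 2.
Reduced: z^3 + 2z^2 + 3z + 2.

2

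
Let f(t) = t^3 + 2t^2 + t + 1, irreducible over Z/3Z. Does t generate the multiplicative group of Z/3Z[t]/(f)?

|GF(3^3)^×| = 3^3 − 1 = 26. Prime factorization: 26 = 2·13.
f is primitive ⇔ t has order 26 in GF(3)[t]/(f), i.e. t^(26/q) ≠ 1 for each prime q | 26.
t^(13) mod f = 2.
t^(2) mod f = t^2.
None equal 1, so t has full order 26; f is primitive.

Yes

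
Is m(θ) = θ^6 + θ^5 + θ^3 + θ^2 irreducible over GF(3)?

No

Check for roots in GF(3): m(0) = 0 → root; m(1) = 1; m(2) = 0 → root.
m(0) = 0, so (θ) divides m(θ); m is reducible.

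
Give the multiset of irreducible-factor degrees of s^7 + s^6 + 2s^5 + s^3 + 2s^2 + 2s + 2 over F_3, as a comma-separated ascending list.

Write g(s) = s^7 + s^6 + 2s^5 + s^3 + 2s^2 + 2s + 2.
Roots in F_3: g(0) = 2; g(1) = 2; g(2) = 2.
Complete factorization: g(s) = (s^7 + s^6 + 2s^5 + s^3 + 2s^2 + 2s + 2).
Factor degrees with multiplicity: 7 = 7.

7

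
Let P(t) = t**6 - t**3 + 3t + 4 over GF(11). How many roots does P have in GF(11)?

Evaluate at each of the 11 elements of GF(11):
P(0) = 4; P(1) = 7; P(2) = 0 → root; P(3) = 0 → root; P(4) = 0 → root; P(5) = 9; P(6) = 9; P(7) = 5; P(8) = 3; P(9) = 4; P(10) = 3.
Roots: {2, 3, 4}.

3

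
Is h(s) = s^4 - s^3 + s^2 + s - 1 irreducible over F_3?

Yes

Check for roots in F_3: h(0) = 2; h(1) = 1; h(2) = 1.
No roots, so no linear factors.
Monic irreducibles of degree 2 over GF(3): s^2 + 1, s^2 + s - 1, s^2 - s - 1.
None of them divide h (all give nonzero remainder).
No irreducible factor of degree ≤ 2 exists, so h is irreducible over GF(3).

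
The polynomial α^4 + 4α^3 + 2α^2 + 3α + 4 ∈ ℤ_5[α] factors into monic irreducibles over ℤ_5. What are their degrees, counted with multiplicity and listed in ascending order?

1, 1, 2

Write f(α) = α^4 + 4α^3 + 2α^2 + 3α + 4.
Roots in ℤ_5: f(0) = 4; f(1) = 4; f(2) = 1; f(3) = 0 → root; f(4) = 0 → root.
Linear factors from roots: (α + 2), (α + 1).
Complete factorization: f(α) = (α + 1)·(α + 2)·(α^2 + α + 2).
Factor degrees with multiplicity: 1 + 1 + 2 = 4.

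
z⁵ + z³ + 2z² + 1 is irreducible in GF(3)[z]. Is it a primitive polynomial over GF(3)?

Write f(z) = z⁵ + z³ + 2z² + 1.
|GF(3^5)^×| = 3^5 − 1 = 242. Prime factorization: 242 = 2·11^2.
f is primitive ⇔ z has order 242 in GF(3)[z]/(f), i.e. z^(242/q) ≠ 1 for each prime q | 242.
z^(121) mod f = 2.
z^(22) mod f = z⁴ + 2z² + z + 2.
None equal 1, so z has full order 242; f is primitive.

Yes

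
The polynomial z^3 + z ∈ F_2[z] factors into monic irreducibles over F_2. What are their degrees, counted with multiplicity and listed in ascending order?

1, 1, 1

Write g(z) = z^3 + z.
Roots in F_2: g(0) = 0 → root; g(1) = 0 → root.
Linear factors from roots: (z), (z + 1).
Complete factorization: g(z) = (z)·(z + 1)^2.
Factor degrees with multiplicity: 1 + 1 + 1 = 3.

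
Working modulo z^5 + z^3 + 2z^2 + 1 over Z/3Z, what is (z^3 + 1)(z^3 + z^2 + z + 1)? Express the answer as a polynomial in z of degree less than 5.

Multiply in Z/3Z[z]: (z^3 + 1)·(z^3 + z^2 + z + 1) = z^6 + z^5 + z^4 + 2z^3 + z^2 + z + 1.
Reduce using z^5 ≡ 2z^3 + z^2 + 2 (mod z^5 + z^3 + 2z^2 + 1).
Reduced: 2z^3 + 2z^2.

2z^3 + 2z^2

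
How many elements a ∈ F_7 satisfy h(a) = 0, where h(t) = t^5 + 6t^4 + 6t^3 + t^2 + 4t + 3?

1

Evaluate at each of the 7 elements of F_7:
h(0) = 3; h(1) = 0 → root; h(2) = 2; h(3) = 5; h(4) = 4; h(5) = 1; h(6) = 6.
Roots: {1}.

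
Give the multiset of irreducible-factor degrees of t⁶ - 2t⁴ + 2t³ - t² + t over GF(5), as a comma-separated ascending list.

1, 1, 1, 3

Write h(t) = t⁶ - 2t⁴ + 2t³ - t² + t.
Roots in GF(5): h(0) = 0 → root; h(1) = 1; h(2) = 1; h(3) = 0 → root; h(4) = 0 → root.
Linear factors from roots: (t), (t + 2), (t + 1).
Complete factorization: h(t) = (t)·(t + 1)·(t + 2)·(t³ + 2t² - 2).
Factor degrees with multiplicity: 1 + 1 + 1 + 3 = 6.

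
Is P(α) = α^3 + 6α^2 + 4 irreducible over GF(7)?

Check for roots in GF(7): P(0) = 4; P(1) = 4; P(2) = 1; P(3) = 1; P(4) = 3; P(5) = 6; P(6) = 2.
No roots. A degree-3 polynomial over a field with no linear factor is irreducible.

Yes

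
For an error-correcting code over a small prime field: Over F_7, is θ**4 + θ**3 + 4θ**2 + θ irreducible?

Write h(θ) = θ**4 + θ**3 + 4θ**2 + θ.
Check for roots in F_7: h(0) = 0 → root; h(1) = 0 → root; h(2) = 0 → root; h(3) = 0 → root; h(4) = 3; h(5) = 1; h(6) = 3.
h(0) = 0, so (θ) divides h(θ); h is reducible.

No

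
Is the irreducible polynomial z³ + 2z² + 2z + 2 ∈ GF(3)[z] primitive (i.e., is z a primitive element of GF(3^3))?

Write f(z) = z³ + 2z² + 2z + 2.
|GF(3^3)^×| = 3^3 − 1 = 26. Prime factorization: 26 = 2·13.
f is primitive ⇔ z has order 26 in GF(3)[z]/(f), i.e. z^(26/q) ≠ 1 for each prime q | 26.
z^(13) mod f = 1
z^(2) mod f = z².
Since z^(13) = 1, the order of z divides 13 < 26; not primitive.

No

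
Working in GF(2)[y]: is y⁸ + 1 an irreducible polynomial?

No

Write f(y) = y⁸ + 1.
Check for roots in GF(2): f(0) = 1; f(1) = 0 → root.
f(1) = 0, so (y − 1) divides f(y); f is reducible.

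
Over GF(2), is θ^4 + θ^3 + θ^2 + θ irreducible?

Write P(θ) = θ^4 + θ^3 + θ^2 + θ.
Check for roots in GF(2): P(0) = 0 → root; P(1) = 0 → root.
P(0) = 0, so (θ) divides P(θ); P is reducible.

No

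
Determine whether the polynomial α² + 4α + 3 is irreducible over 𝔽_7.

No

Write g(α) = α² + 4α + 3.
Check for roots in 𝔽_7: g(0) = 3; g(1) = 1; g(2) = 1; g(3) = 3; g(4) = 0 → root; g(5) = 6; g(6) = 0 → root.
g(4) = 0, so (α − 4) divides g(α); g is reducible.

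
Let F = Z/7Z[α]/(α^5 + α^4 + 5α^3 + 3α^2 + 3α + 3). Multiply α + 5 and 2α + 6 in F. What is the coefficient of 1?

Multiply in Z/7Z[α]: (α + 5)·(2α + 6) = 2α^2 + 2α + 2.
Reduced: 2α^2 + 2α + 2.

2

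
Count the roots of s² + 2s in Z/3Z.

2

Write f(s) = s² + 2s.
Evaluate at each of the 3 elements of Z/3Z:
f(0) = 0 → root; f(1) = 0 → root; f(2) = 2.
Roots: {0, 1}.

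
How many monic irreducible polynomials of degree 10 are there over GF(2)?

99

x^(2^10) − x is the product of all monic irreducibles of degree dividing 10; Möbius inversion gives N = (1/10) Σ μ(10/d)·2^d.
Divisors of 10: 1, 2, 5, 10; μ(10/d) for each: 1, -1, -1, 1.
Σ = 2^1 − 2^2 − 2^5 + 2^10 = 990.
N = 990/10 = 99.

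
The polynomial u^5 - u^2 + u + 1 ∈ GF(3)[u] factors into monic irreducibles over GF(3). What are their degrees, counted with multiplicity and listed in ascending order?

5

Write g(u) = u^5 - u^2 + u + 1.
Roots in GF(3): g(0) = 1; g(1) = 2; g(2) = 1.
Complete factorization: g(u) = (u^5 - u^2 + u + 1).
Factor degrees with multiplicity: 5 = 5.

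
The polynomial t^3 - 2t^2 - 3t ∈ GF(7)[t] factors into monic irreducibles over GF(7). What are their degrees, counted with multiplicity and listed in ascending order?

Write h(t) = t^3 - 2t^2 - 3t.
Linear factors from roots: (t), (t - 3), (t + 1).
Complete factorization: h(t) = (t)·(t + 1)·(t - 3).
Factor degrees with multiplicity: 1 + 1 + 1 = 3.

1, 1, 1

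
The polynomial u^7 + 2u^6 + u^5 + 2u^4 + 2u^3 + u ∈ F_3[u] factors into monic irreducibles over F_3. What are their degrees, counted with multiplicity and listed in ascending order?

Write h(u) = u^7 + 2u^6 + u^5 + 2u^4 + 2u^3 + u.
Roots in F_3: h(0) = 0 → root; h(1) = 0 → root; h(2) = 2.
Linear factors from roots: (u), (u + 2).
Complete factorization: h(u) = (u)·(u + 2)^2·(u^2 + 2u + 2)^2.
Factor degrees with multiplicity: 1 + 1 + 1 + 2 + 2 = 7.

1, 1, 1, 2, 2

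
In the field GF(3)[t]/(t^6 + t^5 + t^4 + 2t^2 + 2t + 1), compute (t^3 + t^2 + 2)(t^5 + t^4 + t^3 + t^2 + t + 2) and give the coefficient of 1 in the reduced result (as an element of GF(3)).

1

Multiply in GF(3)[t]: (t^3 + t^2 + 2)·(t^5 + t^4 + t^3 + t^2 + t + 2) = t^8 + 2t^7 + 2t^6 + t^5 + t^4 + 2t^3 + t^2 + 2t + 1.
Reduce using t^6 ≡ 2t^5 + 2t^4 + t^2 + t + 2 (mod t^6 + t^5 + t^4 + 2t^2 + 2t + 1).
Reduced: 2t^4 + t^3 + t^2 + t + 1.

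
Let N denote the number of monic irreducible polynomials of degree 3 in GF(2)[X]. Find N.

By the necklace-counting formula, N_2(3) = (1/3) Σ_{d|3} μ(3/d)·2^d.
Divisors of 3: 1, 3; μ(3/d) for each: -1, 1.
Σ = − 2^1 + 2^3 = 6.
N = 6/3 = 2.

2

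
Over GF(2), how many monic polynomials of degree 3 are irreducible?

2

Gauss's count: N_{2}(3) = (1/3) Σ_{d|3} μ(3/d)·2^d.
Divisors of 3: 1, 3; μ(3/d) for each: -1, 1.
Σ = − 2^1 + 2^3 = 6.
N = 6/3 = 2.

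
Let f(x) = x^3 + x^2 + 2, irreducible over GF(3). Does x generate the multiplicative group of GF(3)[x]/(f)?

|GF(3^3)^×| = 3^3 − 1 = 26. Prime factorization: 26 = 2·13.
f is primitive ⇔ x has order 26 in GF(3)[x]/(f), i.e. x^(26/q) ≠ 1 for each prime q | 26.
x^(13) mod f = 1
x^(2) mod f = x^2.
Since x^(13) = 1, the order of x divides 13 < 26; not primitive.

No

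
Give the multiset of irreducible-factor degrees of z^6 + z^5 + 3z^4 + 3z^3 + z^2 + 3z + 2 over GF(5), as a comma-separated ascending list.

1, 1, 2, 2

Write f(z) = z^6 + z^5 + 3z^4 + 3z^3 + z^2 + 3z + 2.
Roots in GF(5): f(0) = 2; f(1) = 4; f(2) = 0 → root; f(3) = 1; f(4) = 0 → root.
Linear factors from roots: (z + 3), (z + 1).
Complete factorization: f(z) = (z + 1)·(z + 3)·(z^2 + 3z + 4)·(z^2 + 4z + 1).
Factor degrees with multiplicity: 1 + 1 + 2 + 2 = 6.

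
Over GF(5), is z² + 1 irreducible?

Write P(z) = z² + 1.
Check for roots in GF(5): P(0) = 1; P(1) = 2; P(2) = 0 → root; P(3) = 0 → root; P(4) = 2.
P(2) = 0, so (z − 2) divides P(z); P is reducible.

No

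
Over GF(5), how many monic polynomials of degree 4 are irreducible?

150

x^(5^4) − x is the product of all monic irreducibles of degree dividing 4; Möbius inversion gives N = (1/4) Σ μ(4/d)·5^d.
Divisors of 4: 1, 2, 4; μ(4/d) for each: 0, -1, 1.
Σ = − 5^2 + 5^4 = 600.
N = 600/4 = 150.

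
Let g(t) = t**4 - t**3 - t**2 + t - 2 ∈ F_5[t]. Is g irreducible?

Check for roots in F_5: g(0) = 3; g(1) = 3; g(2) = 4; g(3) = 1; g(4) = 3.
No roots, so no linear factors.
Degree-2 irreducible divisors: test the 10 monic irreducibles of degree 2 over GF(5).
None of them divide g (all give nonzero remainder).
No irreducible factor of degree ≤ 2 exists, so g is irreducible over GF(5).

Yes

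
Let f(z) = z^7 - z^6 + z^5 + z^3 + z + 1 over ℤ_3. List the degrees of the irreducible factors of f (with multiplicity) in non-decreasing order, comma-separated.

7

Roots in ℤ_3: f(0) = 1; f(1) = 1; f(2) = 2.
Complete factorization: f(z) = (z^7 - z^6 + z^5 + z^3 + z + 1).
Factor degrees with multiplicity: 7 = 7.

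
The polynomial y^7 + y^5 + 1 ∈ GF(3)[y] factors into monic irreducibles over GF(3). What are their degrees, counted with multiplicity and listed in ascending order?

Write g(y) = y^7 + y^5 + 1.
Roots in GF(3): g(0) = 1; g(1) = 0 → root; g(2) = 2.
Linear factors from roots: (y - 1).
Complete factorization: g(y) = (y - 1)^2·(y^2 - y - 1)·(y^3 - y - 1).
Factor degrees with multiplicity: 1 + 1 + 2 + 3 = 7.

1, 1, 2, 3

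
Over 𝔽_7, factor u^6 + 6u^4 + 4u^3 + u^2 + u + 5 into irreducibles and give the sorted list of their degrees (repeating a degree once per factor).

1, 2, 3

Write g(u) = u^6 + 6u^4 + 4u^3 + u^2 + u + 5.
Linear factors from roots: (u + 5).
Complete factorization: g(u) = (u + 5)·(u^2 + 4u + 5)·(u^3 + 5u^2 + 6u + 3).
Factor degrees with multiplicity: 1 + 2 + 3 = 6.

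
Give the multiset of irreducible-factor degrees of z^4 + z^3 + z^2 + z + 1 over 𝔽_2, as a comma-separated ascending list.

Write g(z) = z^4 + z^3 + z^2 + z + 1.
Roots in 𝔽_2: g(0) = 1; g(1) = 1.
Complete factorization: g(z) = (z^4 + z^3 + z^2 + z + 1).
Factor degrees with multiplicity: 4 = 4.

4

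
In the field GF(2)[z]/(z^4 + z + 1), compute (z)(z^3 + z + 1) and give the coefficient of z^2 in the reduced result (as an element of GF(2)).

Multiply in GF(2)[z]: (z)·(z^3 + z + 1) = z^4 + z^2 + z.
Reduce using z^4 ≡ z + 1 (mod z^4 + z + 1).
Reduced: z^2 + 1.

1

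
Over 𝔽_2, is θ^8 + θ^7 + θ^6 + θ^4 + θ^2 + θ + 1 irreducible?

Write g(θ) = θ^8 + θ^7 + θ^6 + θ^4 + θ^2 + θ + 1.
Check for roots in 𝔽_2: g(0) = 1; g(1) = 1.
No roots, so no linear factors.
Monic irreducibles of degree 2 over GF(2): θ^2 + θ + 1.
None of them divide g (all give nonzero remainder).
Monic irreducibles of degree 3 over GF(2): θ^3 + θ + 1, θ^3 + θ^2 + 1.
None of them divide g (all give nonzero remainder).
Monic irreducibles of degree 4 over GF(2): θ^4 + θ + 1, θ^4 + θ^3 + 1, θ^4 + θ^3 + θ^2 + θ + 1.
None of them divide g (all give nonzero remainder).
No irreducible factor of degree ≤ 4 exists, so g is irreducible over GF(2).

Yes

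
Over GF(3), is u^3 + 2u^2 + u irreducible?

Write h(u) = u^3 + 2u^2 + u.
Check for roots in GF(3): h(0) = 0 → root; h(1) = 1; h(2) = 0 → root.
h(0) = 0, so (u) divides h(u); h is reducible.

No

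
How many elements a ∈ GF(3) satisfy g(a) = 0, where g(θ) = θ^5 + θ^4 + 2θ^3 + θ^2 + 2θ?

Evaluate at each of the 3 elements of GF(3):
g(0) = 0 → root; g(1) = 1; g(2) = 0 → root.
Roots: {0, 2}.

2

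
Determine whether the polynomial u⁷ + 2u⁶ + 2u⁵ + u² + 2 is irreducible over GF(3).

Write g(u) = u⁷ + 2u⁶ + 2u⁵ + u² + 2.
Check for roots in GF(3): g(0) = 2; g(1) = 2; g(2) = 2.
No roots, so no linear factors.
Monic irreducibles of degree 2 over GF(3): u² + 1, u² + u + 2, u² + 2u + 2.
None of them divide g (all give nonzero remainder).
Degree-3 irreducible divisors: test the 8 monic irreducibles of degree 3 over GF(3).
None of them divide g (all give nonzero remainder).
No irreducible factor of degree ≤ 3 exists, so g is irreducible over GF(3).

Yes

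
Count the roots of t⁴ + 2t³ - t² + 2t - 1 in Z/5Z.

1

Write f(t) = t⁴ + 2t³ - t² + 2t - 1.
Evaluate at each of the 5 elements of Z/5Z:
f(0) = 4; f(1) = 3; f(2) = 1; f(3) = 1; f(4) = 0 → root.
Roots: {4}.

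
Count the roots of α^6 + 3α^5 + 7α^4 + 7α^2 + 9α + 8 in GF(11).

Write h(α) = α^6 + 3α^5 + 7α^4 + 7α^2 + 9α + 8.
Evaluate at each of the 11 elements of GF(11):
h(0) = 8; h(1) = 2; h(2) = 7; h(3) = 0 → root; h(4) = 8; h(5) = 2; h(6) = 5; h(7) = 7; h(8) = 6; h(9) = 10; h(10) = 0 → root.
Roots: {3, 10}.

2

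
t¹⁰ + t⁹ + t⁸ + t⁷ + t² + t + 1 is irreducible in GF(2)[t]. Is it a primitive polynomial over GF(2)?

Write f(t) = t¹⁰ + t⁹ + t⁸ + t⁷ + t² + t + 1.
|GF(2^10)^×| = 2^10 − 1 = 1023. Prime factorization: 1023 = 3·11·31.
f is primitive ⇔ t has order 1023 in GF(2)[t]/(f), i.e. t^(1023/q) ≠ 1 for each prime q | 1023.
t^(341) mod f = 1
t^(93) mod f = t⁸ + 1.
t^(33) mod f = t⁹ + t⁷ + 1.
Since t^(341) = 1, the order of t divides 341 < 1023; not primitive.

No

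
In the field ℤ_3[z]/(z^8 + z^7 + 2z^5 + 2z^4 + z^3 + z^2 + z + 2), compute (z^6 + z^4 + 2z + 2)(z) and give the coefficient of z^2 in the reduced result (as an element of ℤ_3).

Multiply in ℤ_3[z]: (z^6 + z^4 + 2z + 2)·(z) = z^7 + z^5 + 2z^2 + 2z.
Reduced: z^7 + z^5 + 2z^2 + 2z.

2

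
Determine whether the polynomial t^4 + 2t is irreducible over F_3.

No

Write h(t) = t^4 + 2t.
Check for roots in F_3: h(0) = 0 → root; h(1) = 0 → root; h(2) = 2.
h(0) = 0, so (t) divides h(t); h is reducible.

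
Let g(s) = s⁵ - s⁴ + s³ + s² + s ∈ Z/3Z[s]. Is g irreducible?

Check for roots in Z/3Z: g(0) = 0 → root; g(1) = 0 → root; g(2) = 0 → root.
g(0) = 0, so (s) divides g(s); g is reducible.

No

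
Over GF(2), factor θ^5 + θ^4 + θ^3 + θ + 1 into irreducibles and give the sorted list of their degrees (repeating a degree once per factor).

5

Write f(θ) = θ^5 + θ^4 + θ^3 + θ + 1.
Roots in GF(2): f(0) = 1; f(1) = 1.
Complete factorization: f(θ) = (θ^5 + θ^4 + θ^3 + θ + 1).
Factor degrees with multiplicity: 5 = 5.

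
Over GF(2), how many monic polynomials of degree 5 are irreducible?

6

x^(2^5) − x is the product of all monic irreducibles of degree dividing 5; Möbius inversion gives N = (1/5) Σ μ(5/d)·2^d.
Divisors of 5: 1, 5; μ(5/d) for each: -1, 1.
Σ = − 2^1 + 2^5 = 30.
N = 30/5 = 6.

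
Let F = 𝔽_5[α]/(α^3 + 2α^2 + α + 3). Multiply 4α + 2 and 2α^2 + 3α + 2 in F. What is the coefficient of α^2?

0

Multiply in 𝔽_5[α]: (4α + 2)·(2α^2 + 3α + 2) = 3α^3 + α^2 + 4α + 4.
Reduce using α^3 ≡ 3α^2 + 4α + 2 (mod α^3 + 2α^2 + α + 3).
Reduced: α.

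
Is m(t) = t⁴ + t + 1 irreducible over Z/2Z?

Check for roots in Z/2Z: m(0) = 1; m(1) = 1.
No roots, so no linear factors.
Monic irreducibles of degree 2 over GF(2): t² + t + 1.
None of them divide m (all give nonzero remainder).
No irreducible factor of degree ≤ 2 exists, so m is irreducible over GF(2).

Yes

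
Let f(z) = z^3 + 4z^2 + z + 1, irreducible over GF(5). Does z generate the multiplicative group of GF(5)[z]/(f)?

No

|GF(5^3)^×| = 5^3 − 1 = 124. Prime factorization: 124 = 2^2·31.
f is primitive ⇔ z has order 124 in GF(5)[z]/(f), i.e. z^(124/q) ≠ 1 for each prime q | 124.
z^(62) mod f = 1
z^(4) mod f = 3z + 4.
Since z^(62) = 1, the order of z divides 62 < 124; not primitive.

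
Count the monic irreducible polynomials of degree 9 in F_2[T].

56

By the necklace-counting formula, N_2(9) = (1/9) Σ_{d|9} μ(9/d)·2^d.
Divisors of 9: 1, 3, 9; μ(9/d) for each: 0, -1, 1.
Σ = − 2^3 + 2^9 = 504.
N = 504/9 = 56.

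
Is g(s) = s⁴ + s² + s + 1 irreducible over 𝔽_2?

Check for roots in 𝔽_2: g(0) = 1; g(1) = 0 → root.
g(1) = 0, so (s − 1) divides g(s); g is reducible.

No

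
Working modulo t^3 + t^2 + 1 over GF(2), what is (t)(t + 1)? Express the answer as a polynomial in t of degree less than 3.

t^2 + t

Multiply in GF(2)[t]: (t)·(t + 1) = t^2 + t.
Reduced: t^2 + t.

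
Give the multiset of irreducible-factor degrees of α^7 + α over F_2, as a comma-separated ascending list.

1, 1, 1, 2, 2

Write f(α) = α^7 + α.
Roots in F_2: f(0) = 0 → root; f(1) = 0 → root.
Linear factors from roots: (α), (α + 1).
Complete factorization: f(α) = (α)·(α + 1)^2·(α^2 + α + 1)^2.
Factor degrees with multiplicity: 1 + 1 + 1 + 2 + 2 = 7.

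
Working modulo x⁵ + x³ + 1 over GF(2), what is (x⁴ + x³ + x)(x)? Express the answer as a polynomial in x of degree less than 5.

Multiply in GF(2)[x]: (x⁴ + x³ + x)·(x) = x⁵ + x⁴ + x².
Reduce using x⁵ ≡ x³ + 1 (mod x⁵ + x³ + 1).
Reduced: x⁴ + x³ + x² + 1.

x^4 + x^3 + x^2 + 1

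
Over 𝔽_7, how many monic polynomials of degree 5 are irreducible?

3360

The number of monic irreducibles of degree 5 over GF(7) is (1/5)·Σ_{d∣5} μ(5/d) 7^d.
Divisors of 5: 1, 5; μ(5/d) for each: -1, 1.
Σ = − 7^1 + 7^5 = 16800.
N = 16800/5 = 3360.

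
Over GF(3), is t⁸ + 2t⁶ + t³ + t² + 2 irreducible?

Write P(t) = t⁸ + 2t⁶ + t³ + t² + 2.
Check for roots in GF(3): P(0) = 2; P(1) = 1; P(2) = 2.
No roots, so no linear factors.
Monic irreducibles of degree 2 over GF(3): t² + 1, t² + t + 2, t² + 2t + 2.
None of them divide P (all give nonzero remainder).
Degree-3 irreducible divisors: test the 8 monic irreducibles of degree 3 over GF(3).
None of them divide P (all give nonzero remainder).
Degree-4 irreducible divisors: test the 18 monic irreducibles of degree 4 over GF(3).
None of them divide P (all give nonzero remainder).
No irreducible factor of degree ≤ 4 exists, so P is irreducible over GF(3).

Yes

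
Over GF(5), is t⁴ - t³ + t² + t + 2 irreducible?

Write g(t) = t⁴ - t³ + t² + t + 2.
Check for roots in GF(5): g(0) = 2; g(1) = 4; g(2) = 1; g(3) = 3; g(4) = 4.
No roots, so no linear factors.
Degree-2 irreducible divisors: test the 10 monic irreducibles of degree 2 over GF(5).
None of them divide g (all give nonzero remainder).
No irreducible factor of degree ≤ 2 exists, so g is irreducible over GF(5).

Yes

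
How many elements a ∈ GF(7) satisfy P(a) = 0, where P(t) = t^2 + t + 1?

2

Evaluate at each of the 7 elements of GF(7):
P(0) = 1; P(1) = 3; P(2) = 0 → root; P(3) = 6; P(4) = 0 → root; P(5) = 3; P(6) = 1.
Roots: {2, 4}.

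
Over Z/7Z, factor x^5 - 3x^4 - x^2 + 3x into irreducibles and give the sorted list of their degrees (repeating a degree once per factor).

Write h(x) = x^5 - 3x^4 - x^2 + 3x.
Linear factors from roots: (x), (x - 1), (x - 2), (x - 3), (x + 3).
Complete factorization: h(x) = (x)·(x + 3)·(x - 3)·(x - 2)·(x - 1).
Factor degrees with multiplicity: 1 + 1 + 1 + 1 + 1 = 5.

1, 1, 1, 1, 1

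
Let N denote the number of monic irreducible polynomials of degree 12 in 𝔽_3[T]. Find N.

44220

By the necklace-counting formula, N_3(12) = (1/12) Σ_{d|12} μ(12/d)·3^d.
Divisors of 12: 1, 2, 3, 4, 6, 12; μ(12/d) for each: 0, 1, 0, -1, -1, 1.
Σ = 3^2 − 3^4 − 3^6 + 3^12 = 530640.
N = 530640/12 = 44220.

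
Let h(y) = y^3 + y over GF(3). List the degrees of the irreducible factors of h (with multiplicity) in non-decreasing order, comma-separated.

1, 2

Roots in GF(3): h(0) = 0 → root; h(1) = 2; h(2) = 1.
Linear factors from roots: (y).
Complete factorization: h(y) = (y)·(y^2 + 1).
Factor degrees with multiplicity: 1 + 2 = 3.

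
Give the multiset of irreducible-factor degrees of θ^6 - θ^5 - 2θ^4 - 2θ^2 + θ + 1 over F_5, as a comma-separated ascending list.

1, 1, 2, 2

Write g(θ) = θ^6 - θ^5 - 2θ^4 - 2θ^2 + θ + 1.
Roots in F_5: g(0) = 1; g(1) = 3; g(2) = 0 → root; g(3) = 0 → root; g(4) = 3.
Linear factors from roots: (θ - 2), (θ + 2).
Complete factorization: g(θ) = (θ + 2)·(θ - 2)·(θ^2 + 2θ - 1)^2.
Factor degrees with multiplicity: 1 + 1 + 2 + 2 = 6.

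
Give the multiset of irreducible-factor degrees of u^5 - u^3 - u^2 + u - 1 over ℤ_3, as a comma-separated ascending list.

Write h(u) = u^5 - u^3 - u^2 + u - 1.
Roots in ℤ_3: h(0) = 2; h(1) = 2; h(2) = 0 → root.
Linear factors from roots: (u + 1).
Complete factorization: h(u) = (u + 1)·(u^2 + 1)·(u^2 - u - 1).
Factor degrees with multiplicity: 1 + 2 + 2 = 5.

1, 2, 2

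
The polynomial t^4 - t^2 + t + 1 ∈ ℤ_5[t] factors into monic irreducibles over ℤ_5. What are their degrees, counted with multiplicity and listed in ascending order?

Write h(t) = t^4 - t^2 + t + 1.
Roots in ℤ_5: h(0) = 1; h(1) = 2; h(2) = 0 → root; h(3) = 1; h(4) = 0 → root.
Linear factors from roots: (t - 2), (t + 1).
Complete factorization: h(t) = (t + 1)·(t - 2)·(t^2 + t + 2).
Factor degrees with multiplicity: 1 + 1 + 2 = 4.

1, 1, 2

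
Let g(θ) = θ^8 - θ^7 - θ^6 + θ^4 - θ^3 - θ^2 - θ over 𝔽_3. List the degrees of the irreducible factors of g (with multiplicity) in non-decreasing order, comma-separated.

1, 1, 1, 1, 1, 3

Roots in 𝔽_3: g(0) = 0 → root; g(1) = 0 → root; g(2) = 0 → root.
Linear factors from roots: (θ), (θ - 1), (θ + 1).
Complete factorization: g(θ) = (θ)·(θ - 1)·(θ + 1)^3·(θ^3 - θ + 1).
Factor degrees with multiplicity: 1 + 1 + 1 + 1 + 1 + 3 = 8.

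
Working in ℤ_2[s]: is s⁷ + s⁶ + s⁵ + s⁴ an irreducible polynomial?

Write g(s) = s⁷ + s⁶ + s⁵ + s⁴.
Check for roots in ℤ_2: g(0) = 0 → root; g(1) = 0 → root.
g(0) = 0, so (s) divides g(s); g is reducible.

No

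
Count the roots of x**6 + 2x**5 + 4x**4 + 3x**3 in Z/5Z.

4

Write f(x) = x**6 + 2x**5 + 4x**4 + 3x**3.
Evaluate at each of the 5 elements of Z/5Z:
f(0) = 0 → root; f(1) = 0 → root; f(2) = 1; f(3) = 0 → root; f(4) = 0 → root.
Roots: {0, 1, 3, 4}.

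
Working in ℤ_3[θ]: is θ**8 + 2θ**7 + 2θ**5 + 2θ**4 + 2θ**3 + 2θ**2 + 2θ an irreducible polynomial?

Write m(θ) = θ**8 + 2θ**7 + 2θ**5 + 2θ**4 + 2θ**3 + 2θ**2 + 2θ.
Check for roots in ℤ_3: m(0) = 0 → root; m(1) = 1; m(2) = 0 → root.
m(0) = 0, so (θ) divides m(θ); m is reducible.

No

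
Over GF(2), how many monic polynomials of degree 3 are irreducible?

By the necklace-counting formula, N_2(3) = (1/3) Σ_{d|3} μ(3/d)·2^d.
Divisors of 3: 1, 3; μ(3/d) for each: -1, 1.
Σ = − 2^1 + 2^3 = 6.
N = 6/3 = 2.

2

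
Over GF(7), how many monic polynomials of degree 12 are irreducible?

1153430600

The number of monic irreducibles of degree 12 over GF(7) is (1/12)·Σ_{d∣12} μ(12/d) 7^d.
Divisors of 12: 1, 2, 3, 4, 6, 12; μ(12/d) for each: 0, 1, 0, -1, -1, 1.
Σ = 7^2 − 7^4 − 7^6 + 7^12 = 13841167200.
N = 13841167200/12 = 1153430600.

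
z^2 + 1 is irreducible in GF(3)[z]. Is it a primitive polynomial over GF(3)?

Write f(z) = z^2 + 1.
|GF(3^2)^×| = 3^2 − 1 = 8. Prime factorization: 8 = 2^3.
f is primitive ⇔ z has order 8 in GF(3)[z]/(f), i.e. z^(8/q) ≠ 1 for each prime q | 8.
z^(4) mod f = 1
Since z^(4) = 1, the order of z divides 4 < 8; not primitive.

No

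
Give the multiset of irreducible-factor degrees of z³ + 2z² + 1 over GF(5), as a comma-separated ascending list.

Write f(z) = z³ + 2z² + 1.
Roots in GF(5): f(0) = 1; f(1) = 4; f(2) = 2; f(3) = 1; f(4) = 2.
Complete factorization: f(z) = (z³ + 2z² + 1).
Factor degrees with multiplicity: 3 = 3.

3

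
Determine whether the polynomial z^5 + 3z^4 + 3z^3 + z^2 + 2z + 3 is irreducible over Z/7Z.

Yes

Write g(z) = z^5 + 3z^4 + 3z^3 + z^2 + 2z + 3.
Check for roots in Z/7Z: g(0) = 3; g(1) = 6; g(2) = 3; g(3) = 4; g(4) = 2; g(5) = 2; g(6) = 1.
No roots, so no linear factors.
Degree-2 irreducible divisors: test the 21 monic irreducibles of degree 2 over GF(7).
None of them divide g (all give nonzero remainder).
No irreducible factor of degree ≤ 2 exists, so g is irreducible over GF(7).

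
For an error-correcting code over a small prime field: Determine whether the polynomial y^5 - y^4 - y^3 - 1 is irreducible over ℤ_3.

Write f(y) = y^5 - y^4 - y^3 - 1.
Check for roots in ℤ_3: f(0) = 2; f(1) = 1; f(2) = 1.
No roots, so no linear factors.
Monic irreducibles of degree 2 over GF(3): y^2 + 1, y^2 + y - 1, y^2 - y - 1.
None of them divide f (all give nonzero remainder).
No irreducible factor of degree ≤ 2 exists, so f is irreducible over GF(3).

Yes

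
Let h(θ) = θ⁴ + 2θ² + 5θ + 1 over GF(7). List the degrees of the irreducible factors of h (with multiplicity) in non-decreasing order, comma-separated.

Linear factors from roots: (θ + 5).
Complete factorization: h(θ) = (θ + 5)·(θ³ + 2θ² + 6θ + 3).
Factor degrees with multiplicity: 1 + 3 = 4.

1, 3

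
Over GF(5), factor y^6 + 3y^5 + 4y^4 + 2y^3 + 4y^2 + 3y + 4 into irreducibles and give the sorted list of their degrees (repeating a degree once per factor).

Write g(y) = y^6 + 3y^5 + 4y^4 + 2y^3 + 4y^2 + 3y + 4.
Roots in GF(5): g(0) = 4; g(1) = 1; g(2) = 1; g(3) = 0 → root; g(4) = 0 → root.
Linear factors from roots: (y + 2), (y + 1).
Complete factorization: g(y) = (y + 1)·(y + 2)·(y^2 + y + 1)·(y^2 + 4y + 2).
Factor degrees with multiplicity: 1 + 1 + 2 + 2 = 6.

1, 1, 2, 2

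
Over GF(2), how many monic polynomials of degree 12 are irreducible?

x^(2^12) − x is the product of all monic irreducibles of degree dividing 12; Möbius inversion gives N = (1/12) Σ μ(12/d)·2^d.
Divisors of 12: 1, 2, 3, 4, 6, 12; μ(12/d) for each: 0, 1, 0, -1, -1, 1.
Σ = 2^2 − 2^4 − 2^6 + 2^12 = 4020.
N = 4020/12 = 335.

335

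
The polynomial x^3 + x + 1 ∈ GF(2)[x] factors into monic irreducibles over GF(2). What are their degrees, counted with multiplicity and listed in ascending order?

3

Write g(x) = x^3 + x + 1.
Roots in GF(2): g(0) = 1; g(1) = 1.
Complete factorization: g(x) = (x^3 + x + 1).
Factor degrees with multiplicity: 3 = 3.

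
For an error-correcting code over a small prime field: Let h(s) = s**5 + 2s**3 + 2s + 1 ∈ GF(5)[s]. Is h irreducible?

Yes

Check for roots in GF(5): h(0) = 1; h(1) = 1; h(2) = 3; h(3) = 4; h(4) = 1.
No roots, so no linear factors.
Degree-2 irreducible divisors: test the 10 monic irreducibles of degree 2 over GF(5).
None of them divide h (all give nonzero remainder).
No irreducible factor of degree ≤ 2 exists, so h is irreducible over GF(5).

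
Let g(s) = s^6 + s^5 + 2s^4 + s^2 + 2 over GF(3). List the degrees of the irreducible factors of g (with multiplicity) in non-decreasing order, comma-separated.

Roots in GF(3): g(0) = 2; g(1) = 1; g(2) = 2.
Complete factorization: g(s) = (s^6 + s^5 + 2s^4 + s^2 + 2).
Factor degrees with multiplicity: 6 = 6.

6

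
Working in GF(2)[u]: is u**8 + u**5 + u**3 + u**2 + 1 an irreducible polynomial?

Write g(u) = u**8 + u**5 + u**3 + u**2 + 1.
Check for roots in GF(2): g(0) = 1; g(1) = 1.
No roots, so no linear factors.
Monic irreducibles of degree 2 over GF(2): u**2 + u + 1.
None of them divide g (all give nonzero remainder).
Monic irreducibles of degree 3 over GF(2): u**3 + u + 1, u**3 + u**2 + 1.
None of them divide g (all give nonzero remainder).
Monic irreducibles of degree 4 over GF(2): u**4 + u + 1, u**4 + u**3 + 1, u**4 + u**3 + u**2 + u + 1.
None of them divide g (all give nonzero remainder).
No irreducible factor of degree ≤ 4 exists, so g is irreducible over GF(2).

Yes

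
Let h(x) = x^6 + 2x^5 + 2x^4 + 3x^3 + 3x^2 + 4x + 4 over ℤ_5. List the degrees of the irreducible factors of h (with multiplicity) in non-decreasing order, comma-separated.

6

Roots in ℤ_5: h(0) = 4; h(1) = 4; h(2) = 3; h(3) = 1; h(4) = 1.
Complete factorization: h(x) = (x^6 + 2x^5 + 2x^4 + 3x^3 + 3x^2 + 4x + 4).
Factor degrees with multiplicity: 6 = 6.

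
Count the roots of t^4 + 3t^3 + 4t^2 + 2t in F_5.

4

Write g(t) = t^4 + 3t^3 + 4t^2 + 2t.
Evaluate at each of the 5 elements of F_5:
g(0) = 0 → root; g(1) = 0 → root; g(2) = 0 → root; g(3) = 4; g(4) = 0 → root.
Roots: {0, 1, 2, 4}.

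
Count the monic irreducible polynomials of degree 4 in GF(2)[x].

The number of monic irreducibles of degree 4 over GF(2) is (1/4)·Σ_{d∣4} μ(4/d) 2^d.
Divisors of 4: 1, 2, 4; μ(4/d) for each: 0, -1, 1.
Σ = − 2^2 + 2^4 = 12.
N = 12/4 = 3.

3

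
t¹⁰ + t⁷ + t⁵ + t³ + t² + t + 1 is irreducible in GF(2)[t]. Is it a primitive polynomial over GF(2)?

Write f(t) = t¹⁰ + t⁷ + t⁵ + t³ + t² + t + 1.
|GF(2^10)^×| = 2^10 − 1 = 1023. Prime factorization: 1023 = 3·11·31.
f is primitive ⇔ t has order 1023 in GF(2)[t]/(f), i.e. t^(1023/q) ≠ 1 for each prime q | 1023.
t^(341) mod f = 1
t^(93) mod f = t⁹ + t⁸ + t⁶ + t² + 1.
t^(33) mod f = t⁹ + t⁷ + t⁶ + t.
Since t^(341) = 1, the order of t divides 341 < 1023; not primitive.

No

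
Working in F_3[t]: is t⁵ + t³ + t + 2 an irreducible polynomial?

Write m(t) = t⁵ + t³ + t + 2.
Check for roots in F_3: m(0) = 2; m(1) = 2; m(2) = 2.
No roots, so no linear factors.
Monic irreducibles of degree 2 over GF(3): t² + 1, t² + t + 2, t² + 2t + 2.
None of them divide m (all give nonzero remainder).
No irreducible factor of degree ≤ 2 exists, so m is irreducible over GF(3).

Yes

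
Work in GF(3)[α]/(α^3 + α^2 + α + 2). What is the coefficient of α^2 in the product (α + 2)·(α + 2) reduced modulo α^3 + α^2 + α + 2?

Multiply in GF(3)[α]: (α + 2)·(α + 2) = α^2 + α + 1.
Reduced: α^2 + α + 1.

1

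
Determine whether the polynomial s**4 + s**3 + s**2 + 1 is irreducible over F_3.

Yes

Write g(s) = s**4 + s**3 + s**2 + 1.
Check for roots in F_3: g(0) = 1; g(1) = 1; g(2) = 2.
No roots, so no linear factors.
Monic irreducibles of degree 2 over GF(3): s**2 + 1, s**2 + s + 2, s**2 + 2s + 2.
None of them divide g (all give nonzero remainder).
No irreducible factor of degree ≤ 2 exists, so g is irreducible over GF(3).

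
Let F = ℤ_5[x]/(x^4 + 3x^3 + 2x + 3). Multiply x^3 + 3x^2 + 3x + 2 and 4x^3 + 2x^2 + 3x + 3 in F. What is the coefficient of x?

4

Multiply in ℤ_5[x]: (x^3 + 3x^2 + 3x + 2)·(4x^3 + 2x^2 + 3x + 3) = 4x^6 + 4x^5 + x^4 + x^3 + 2x^2 + 1.
Reduce using x^4 ≡ 2x^3 + 3x + 2 (mod x^4 + 3x^3 + 2x + 3).
Reduced: 3x^3 + x^2 + 4x + 1.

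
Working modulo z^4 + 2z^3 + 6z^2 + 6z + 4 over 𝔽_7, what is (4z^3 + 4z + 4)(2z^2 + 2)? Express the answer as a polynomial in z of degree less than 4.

2z + 2

Multiply in 𝔽_7[z]: (4z^3 + 4z + 4)·(2z^2 + 2) = z^5 + 2z^3 + z^2 + z + 1.
Reduce using z^4 ≡ 5z^3 + z^2 + z + 3 (mod z^4 + 2z^3 + 6z^2 + 6z + 4).
Reduced: 2z + 2.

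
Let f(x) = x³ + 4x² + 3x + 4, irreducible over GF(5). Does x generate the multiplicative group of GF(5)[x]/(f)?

|GF(5^3)^×| = 5^3 − 1 = 124. Prime factorization: 124 = 2^2·31.
f is primitive ⇔ x has order 124 in GF(5)[x]/(f), i.e. x^(124/q) ≠ 1 for each prime q | 124.
x^(62) mod f = 1
x^(4) mod f = 3x² + 3x + 1.
Since x^(62) = 1, the order of x divides 62 < 124; not primitive.

No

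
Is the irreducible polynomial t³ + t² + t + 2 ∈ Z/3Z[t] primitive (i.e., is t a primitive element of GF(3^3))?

No

Write f(t) = t³ + t² + t + 2.
|GF(3^3)^×| = 3^3 − 1 = 26. Prime factorization: 26 = 2·13.
f is primitive ⇔ t has order 26 in GF(3)[t]/(f), i.e. t^(26/q) ≠ 1 for each prime q | 26.
t^(13) mod f = 1
t^(2) mod f = t².
Since t^(13) = 1, the order of t divides 13 < 26; not primitive.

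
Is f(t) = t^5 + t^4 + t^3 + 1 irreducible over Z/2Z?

No

Check for roots in Z/2Z: f(0) = 1; f(1) = 0 → root.
f(1) = 0, so (t − 1) divides f(t); f is reducible.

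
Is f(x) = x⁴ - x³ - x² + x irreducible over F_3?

Check for roots in F_3: f(0) = 0 → root; f(1) = 0 → root; f(2) = 0 → root.
f(0) = 0, so (x) divides f(x); f is reducible.

No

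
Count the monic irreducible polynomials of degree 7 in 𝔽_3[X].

312

Gauss's count: N_{3}(7) = (1/7) Σ_{d|7} μ(7/d)·3^d.
Divisors of 7: 1, 7; μ(7/d) for each: -1, 1.
Σ = − 3^1 + 3^7 = 2184.
N = 2184/7 = 312.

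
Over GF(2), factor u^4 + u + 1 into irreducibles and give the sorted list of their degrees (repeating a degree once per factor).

4

Write g(u) = u^4 + u + 1.
Roots in GF(2): g(0) = 1; g(1) = 1.
Complete factorization: g(u) = (u^4 + u + 1).
Factor degrees with multiplicity: 4 = 4.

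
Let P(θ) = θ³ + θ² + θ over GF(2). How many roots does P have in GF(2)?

Evaluate at each of the 2 elements of GF(2):
P(0) = 0 → root; P(1) = 1.
Roots: {0}.

1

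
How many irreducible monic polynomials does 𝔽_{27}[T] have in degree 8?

35303625630

The number of monic irreducibles of degree 8 over GF(27) is (1/8)·Σ_{d∣8} μ(8/d) 27^d.
Divisors of 8: 1, 2, 4, 8; μ(8/d) for each: 0, 0, -1, 1.
Σ = − 27^4 + 27^8 = 282429005040.
N = 282429005040/8 = 35303625630.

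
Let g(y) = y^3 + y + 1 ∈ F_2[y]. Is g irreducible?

Yes

Check for roots in F_2: g(0) = 1; g(1) = 1.
No roots. A degree-3 polynomial over a field with no linear factor is irreducible.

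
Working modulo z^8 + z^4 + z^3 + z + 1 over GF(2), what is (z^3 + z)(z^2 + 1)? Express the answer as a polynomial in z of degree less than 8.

z^5 + z

Multiply in GF(2)[z]: (z^3 + z)·(z^2 + 1) = z^5 + z.
Reduced: z^5 + z.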